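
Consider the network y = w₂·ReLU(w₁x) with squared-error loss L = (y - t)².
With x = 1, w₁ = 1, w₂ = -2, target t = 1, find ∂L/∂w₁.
∂L/∂w₁ = 12

Forward pass:
z = w₁x = 1×1 = 1
h = ReLU(1) = 1
y = w₂h = -2×1 = -2

Backward pass:
∂L/∂y = 2(y - t) = 2(-2 - 1) = -6
∂y/∂h = w₂ = -2
∂h/∂z = 1 (ReLU derivative)
∂z/∂w₁ = x = 1

∂L/∂w₁ = -6 × -2 × 1 × 1 = 12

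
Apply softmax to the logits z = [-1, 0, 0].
p = [0.1554, 0.4223, 0.4223]

exp(z) = [0.3679, 1, 1]
Sum = 2.368
p = [0.1554, 0.4223, 0.4223]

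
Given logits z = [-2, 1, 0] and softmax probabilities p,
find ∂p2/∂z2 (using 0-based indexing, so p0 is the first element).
∂p2/∂z2 = 0.1922

p = softmax(z) = [0.03512, 0.7054, 0.2595]
p2 = 0.2595

∂p2/∂z2 = p2(1 - p2) = 0.2595 × (1 - 0.2595) = 0.1922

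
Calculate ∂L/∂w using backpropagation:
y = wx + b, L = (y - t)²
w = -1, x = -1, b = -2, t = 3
∂L/∂w = 8

y = wx + b = (-1)(-1) + -2 = -1
∂L/∂y = 2(y - t) = 2(-1 - 3) = -8
∂y/∂w = x = -1
∂L/∂w = ∂L/∂y · ∂y/∂w = -8 × -1 = 8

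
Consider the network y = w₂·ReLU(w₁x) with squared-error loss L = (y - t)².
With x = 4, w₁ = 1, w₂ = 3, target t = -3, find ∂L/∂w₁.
∂L/∂w₁ = 360

Forward pass:
z = w₁x = 1×4 = 4
h = ReLU(4) = 4
y = w₂h = 3×4 = 12

Backward pass:
∂L/∂y = 2(y - t) = 2(12 - -3) = 30
∂y/∂h = w₂ = 3
∂h/∂z = 1 (ReLU derivative)
∂z/∂w₁ = x = 4

∂L/∂w₁ = 30 × 3 × 1 × 4 = 360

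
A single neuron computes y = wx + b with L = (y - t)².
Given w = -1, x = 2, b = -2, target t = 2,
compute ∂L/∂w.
∂L/∂w = -24

y = wx + b = (-1)(2) + -2 = -4
∂L/∂y = 2(y - t) = 2(-4 - 2) = -12
∂y/∂w = x = 2
∂L/∂w = ∂L/∂y · ∂y/∂w = -12 × 2 = -24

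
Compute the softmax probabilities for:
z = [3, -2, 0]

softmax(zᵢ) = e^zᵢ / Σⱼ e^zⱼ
p = [0.9465, 0.0064, 0.0471]

exp(z) = [20.09, 0.1353, 1]
Sum = 21.22
p = [0.9465, 0.0064, 0.0471]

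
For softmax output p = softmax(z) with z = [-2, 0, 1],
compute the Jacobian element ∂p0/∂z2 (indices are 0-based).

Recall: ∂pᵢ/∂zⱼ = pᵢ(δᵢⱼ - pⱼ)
∂p0/∂z2 = -0.02477

p = softmax(z) = [0.03512, 0.2595, 0.7054]
p0 = 0.03512, p2 = 0.7054

∂p0/∂z2 = -p0 × p2 = -0.03512 × 0.7054 = -0.02477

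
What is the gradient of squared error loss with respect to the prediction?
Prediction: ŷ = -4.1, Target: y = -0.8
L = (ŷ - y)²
∂L/∂ŷ = -6.6

∂L/∂ŷ = 2(ŷ - y) = 2(-4.1 - -0.8) = 2(-3.3) = -6.6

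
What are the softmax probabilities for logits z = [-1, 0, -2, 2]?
p = [0.0414, 0.1125, 0.0152, 0.831]

exp(z) = [0.3679, 1, 0.1353, 7.389]
Sum = 8.892
p = [0.0414, 0.1125, 0.0152, 0.831]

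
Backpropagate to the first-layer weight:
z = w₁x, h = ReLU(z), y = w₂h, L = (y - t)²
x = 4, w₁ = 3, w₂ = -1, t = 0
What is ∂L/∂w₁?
∂L/∂w₁ = 96

Forward pass:
z = w₁x = 3×4 = 12
h = ReLU(12) = 12
y = w₂h = -1×12 = -12

Backward pass:
∂L/∂y = 2(y - t) = 2(-12 - 0) = -24
∂y/∂h = w₂ = -1
∂h/∂z = 1 (ReLU derivative)
∂z/∂w₁ = x = 4

∂L/∂w₁ = -24 × -1 × 1 × 4 = 96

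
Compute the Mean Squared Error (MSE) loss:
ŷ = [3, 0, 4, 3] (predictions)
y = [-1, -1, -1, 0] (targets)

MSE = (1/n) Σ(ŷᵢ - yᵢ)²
MSE = 12.75

MSE = (1/4)((3--1)² + (0--1)² + (4--1)² + (3-0)²) = (1/4)(16 + 1 + 25 + 9) = 12.75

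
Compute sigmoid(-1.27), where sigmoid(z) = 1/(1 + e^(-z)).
0.2193

sigmoid(-1.27) = 1/(1 + e^(1.27)) = 1/(1 + 3.561) = 0.2193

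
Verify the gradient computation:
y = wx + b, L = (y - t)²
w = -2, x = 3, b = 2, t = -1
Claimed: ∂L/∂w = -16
Incorrect

y = (-2)(3) + 2 = -4
∂L/∂y = 2(y - t) = 2(-4 - -1) = -6
∂y/∂w = x = 3
∂L/∂w = -6 × 3 = -18

Claimed value: -16
Incorrect: The correct gradient is -18.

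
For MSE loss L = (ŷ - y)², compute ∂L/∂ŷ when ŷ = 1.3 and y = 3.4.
∂L/∂ŷ = -4.2

∂L/∂ŷ = 2(ŷ - y) = 2(1.3 - 3.4) = 2(-2.1) = -4.2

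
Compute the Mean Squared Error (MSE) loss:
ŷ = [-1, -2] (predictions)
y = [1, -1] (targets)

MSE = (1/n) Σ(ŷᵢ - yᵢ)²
MSE = 2.5

MSE = (1/2)((-1-1)² + (-2--1)²) = (1/2)(4 + 1) = 2.5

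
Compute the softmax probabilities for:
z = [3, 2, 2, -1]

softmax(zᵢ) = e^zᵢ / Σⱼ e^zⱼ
p = [0.5701, 0.2097, 0.2097, 0.0104]

exp(z) = [20.09, 7.389, 7.389, 0.3679]
Sum = 35.23
p = [0.5701, 0.2097, 0.2097, 0.0104]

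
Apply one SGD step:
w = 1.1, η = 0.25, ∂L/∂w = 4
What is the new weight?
w_new = 0.1

w_new = w - η·∂L/∂w = 1.1 - 0.25×(4) = 1.1 - (1) = 0.1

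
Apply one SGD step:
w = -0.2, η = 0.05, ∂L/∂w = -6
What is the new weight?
w_new = 0.1

w_new = w - η·∂L/∂w = -0.2 - 0.05×(-6) = -0.2 - (-0.3) = 0.1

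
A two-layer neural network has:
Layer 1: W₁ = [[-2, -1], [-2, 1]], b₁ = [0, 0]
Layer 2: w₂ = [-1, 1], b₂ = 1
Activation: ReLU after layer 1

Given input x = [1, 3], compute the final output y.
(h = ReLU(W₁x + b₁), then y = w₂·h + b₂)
y = 2

Layer 1 pre-activation: z₁ = [-5, 1]
After ReLU: h = [0, 1]
Layer 2 output: y = -1×0 + 1×1 + 1 = 2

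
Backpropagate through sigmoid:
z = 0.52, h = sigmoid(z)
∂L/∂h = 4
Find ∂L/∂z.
∂L/∂z = 0.9353

σ(0.52) = 0.6271
σ'(0.52) = σ(0.52)(1 - σ(0.52)) = 0.6271 × 0.3729 = 0.2338
∂L/∂z = ∂L/∂h · σ'(z) = 4 × 0.2338 = 0.9353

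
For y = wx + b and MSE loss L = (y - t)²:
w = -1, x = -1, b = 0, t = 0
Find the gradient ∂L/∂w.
∂L/∂w = -2

y = wx + b = (-1)(-1) + 0 = 1
∂L/∂y = 2(y - t) = 2(1 - 0) = 2
∂y/∂w = x = -1
∂L/∂w = ∂L/∂y · ∂y/∂w = 2 × -1 = -2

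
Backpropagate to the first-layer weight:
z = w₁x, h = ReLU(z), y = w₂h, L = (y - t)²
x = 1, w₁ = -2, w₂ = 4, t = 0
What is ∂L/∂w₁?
∂L/∂w₁ = 0

Forward pass:
z = w₁x = -2×1 = -2
h = ReLU(-2) = 0
y = w₂h = 4×0 = 0

Backward pass:
∂L/∂y = 2(y - t) = 2(0 - 0) = 0
∂y/∂h = w₂ = 4
∂h/∂z = 0 (ReLU derivative)
∂z/∂w₁ = x = 1

∂L/∂w₁ = 0 × 4 × 0 × 1 = 0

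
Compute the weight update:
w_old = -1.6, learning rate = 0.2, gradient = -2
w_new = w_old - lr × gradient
w_new = -1.2

w_new = w - η·∂L/∂w = -1.6 - 0.2×(-2) = -1.6 - (-0.4) = -1.2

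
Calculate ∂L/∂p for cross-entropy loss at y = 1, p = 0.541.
∂L/∂p = -1.848

∂L/∂p = -y/p + (1-y)/(1-p) = -1/0.541 + 0 = -1.848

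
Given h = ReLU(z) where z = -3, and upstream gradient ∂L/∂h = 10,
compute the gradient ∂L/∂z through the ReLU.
∂L/∂z = 0

h = ReLU(-3) = 0
Since z < 0: ∂h/∂z = 0
∂L/∂z = ∂L/∂h · ∂h/∂z = 10 × 0 = 0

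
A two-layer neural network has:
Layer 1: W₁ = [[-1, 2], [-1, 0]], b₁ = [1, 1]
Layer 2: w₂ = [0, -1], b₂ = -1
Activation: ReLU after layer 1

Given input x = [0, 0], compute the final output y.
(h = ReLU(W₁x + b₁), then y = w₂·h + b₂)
y = -2

Layer 1 pre-activation: z₁ = [1, 1]
After ReLU: h = [1, 1]
Layer 2 output: y = 0×1 + -1×1 + -1 = -2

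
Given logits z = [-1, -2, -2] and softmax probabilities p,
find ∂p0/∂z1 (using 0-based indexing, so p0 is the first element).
∂p0/∂z1 = -0.1221

p = softmax(z) = [0.5761, 0.2119, 0.2119]
p0 = 0.5761, p1 = 0.2119

∂p0/∂z1 = -p0 × p1 = -0.5761 × 0.2119 = -0.1221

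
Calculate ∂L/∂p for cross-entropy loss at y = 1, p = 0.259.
∂L/∂p = -3.861

∂L/∂p = -y/p + (1-y)/(1-p) = -1/0.259 + 0 = -3.861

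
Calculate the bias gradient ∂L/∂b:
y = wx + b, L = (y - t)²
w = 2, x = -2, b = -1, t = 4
∂L/∂b = -18

y = wx + b = (2)(-2) + -1 = -5
∂L/∂y = 2(y - t) = 2(-5 - 4) = -18
∂y/∂b = 1
∂L/∂b = ∂L/∂y · ∂y/∂b = -18 × 1 = -18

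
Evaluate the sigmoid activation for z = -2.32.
0.08948

sigmoid(-2.32) = 1/(1 + e^(2.32)) = 1/(1 + 10.18) = 0.08948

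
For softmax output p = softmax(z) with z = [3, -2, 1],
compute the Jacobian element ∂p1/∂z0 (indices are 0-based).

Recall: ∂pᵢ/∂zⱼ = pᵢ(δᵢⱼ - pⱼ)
∂p1/∂z0 = -0.005166

p = softmax(z) = [0.8756, 0.0059, 0.1185]
p1 = 0.0059, p0 = 0.8756

∂p1/∂z0 = -p1 × p0 = -0.0059 × 0.8756 = -0.005166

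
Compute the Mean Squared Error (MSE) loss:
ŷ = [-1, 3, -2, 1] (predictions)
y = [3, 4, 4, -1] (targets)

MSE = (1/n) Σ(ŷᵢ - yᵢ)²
MSE = 14.25

MSE = (1/4)((-1-3)² + (3-4)² + (-2-4)² + (1--1)²) = (1/4)(16 + 1 + 36 + 4) = 14.25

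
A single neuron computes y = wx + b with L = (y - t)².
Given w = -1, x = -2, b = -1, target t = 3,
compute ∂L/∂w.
∂L/∂w = 8

y = wx + b = (-1)(-2) + -1 = 1
∂L/∂y = 2(y - t) = 2(1 - 3) = -4
∂y/∂w = x = -2
∂L/∂w = ∂L/∂y · ∂y/∂w = -4 × -2 = 8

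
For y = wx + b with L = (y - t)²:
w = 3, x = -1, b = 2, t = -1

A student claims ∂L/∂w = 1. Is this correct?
Incorrect

y = (3)(-1) + 2 = -1
∂L/∂y = 2(y - t) = 2(-1 - -1) = 0
∂y/∂w = x = -1
∂L/∂w = 0 × -1 = 0

Claimed value: 1
Incorrect: The correct gradient is 0.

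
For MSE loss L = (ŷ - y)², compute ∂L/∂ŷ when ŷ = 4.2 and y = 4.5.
∂L/∂ŷ = -0.6

∂L/∂ŷ = 2(ŷ - y) = 2(4.2 - 4.5) = 2(-0.3) = -0.6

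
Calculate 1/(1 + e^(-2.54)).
0.9269

sigmoid(2.54) = 1/(1 + e^(-2.54)) = 1/(1 + 0.07887) = 0.9269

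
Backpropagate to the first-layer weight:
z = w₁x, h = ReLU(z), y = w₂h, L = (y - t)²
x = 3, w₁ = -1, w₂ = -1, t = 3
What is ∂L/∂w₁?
∂L/∂w₁ = 0

Forward pass:
z = w₁x = -1×3 = -3
h = ReLU(-3) = 0
y = w₂h = -1×0 = 0

Backward pass:
∂L/∂y = 2(y - t) = 2(0 - 3) = -6
∂y/∂h = w₂ = -1
∂h/∂z = 0 (ReLU derivative)
∂z/∂w₁ = x = 3

∂L/∂w₁ = -6 × -1 × 0 × 3 = 0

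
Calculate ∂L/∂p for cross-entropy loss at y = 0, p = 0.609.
∂L/∂p = 2.558

∂L/∂p = -y/p + (1-y)/(1-p) = 0 + 1/0.391 = 2.558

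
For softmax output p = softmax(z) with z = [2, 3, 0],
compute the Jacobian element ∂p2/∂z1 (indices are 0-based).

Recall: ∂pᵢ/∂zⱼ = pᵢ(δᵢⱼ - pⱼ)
∂p2/∂z1 = -0.02477

p = softmax(z) = [0.2595, 0.7054, 0.03512]
p2 = 0.03512, p1 = 0.7054

∂p2/∂z1 = -p2 × p1 = -0.03512 × 0.7054 = -0.02477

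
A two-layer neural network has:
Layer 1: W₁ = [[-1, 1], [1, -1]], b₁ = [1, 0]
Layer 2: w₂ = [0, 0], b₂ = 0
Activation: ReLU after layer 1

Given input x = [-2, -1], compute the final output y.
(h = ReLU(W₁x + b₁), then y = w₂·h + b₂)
y = 0

Layer 1 pre-activation: z₁ = [2, -1]
After ReLU: h = [2, 0]
Layer 2 output: y = 0×2 + 0×0 + 0 = 0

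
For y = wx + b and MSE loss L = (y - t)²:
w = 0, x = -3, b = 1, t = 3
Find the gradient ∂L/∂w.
∂L/∂w = 12

y = wx + b = (0)(-3) + 1 = 1
∂L/∂y = 2(y - t) = 2(1 - 3) = -4
∂y/∂w = x = -3
∂L/∂w = ∂L/∂y · ∂y/∂w = -4 × -3 = 12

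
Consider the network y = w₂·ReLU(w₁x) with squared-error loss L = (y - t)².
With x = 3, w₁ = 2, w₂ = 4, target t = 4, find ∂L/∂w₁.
∂L/∂w₁ = 480

Forward pass:
z = w₁x = 2×3 = 6
h = ReLU(6) = 6
y = w₂h = 4×6 = 24

Backward pass:
∂L/∂y = 2(y - t) = 2(24 - 4) = 40
∂y/∂h = w₂ = 4
∂h/∂z = 1 (ReLU derivative)
∂z/∂w₁ = x = 3

∂L/∂w₁ = 40 × 4 × 1 × 3 = 480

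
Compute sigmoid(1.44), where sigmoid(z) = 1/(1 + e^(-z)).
0.8085

sigmoid(1.44) = 1/(1 + e^(-1.44)) = 1/(1 + 0.2369) = 0.8085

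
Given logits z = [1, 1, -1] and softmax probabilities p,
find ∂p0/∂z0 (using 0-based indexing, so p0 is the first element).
∂p0/∂z0 = 0.249

p = softmax(z) = [0.4683, 0.4683, 0.06338]
p0 = 0.4683

∂p0/∂z0 = p0(1 - p0) = 0.4683 × (1 - 0.4683) = 0.249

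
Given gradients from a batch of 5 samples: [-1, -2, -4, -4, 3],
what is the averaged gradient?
Average gradient = -1.6

Average = (1/5)(-1 + -2 + -4 + -4 + 3) = -8/5 = -1.6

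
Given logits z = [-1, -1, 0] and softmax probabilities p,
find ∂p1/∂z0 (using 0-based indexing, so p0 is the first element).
∂p1/∂z0 = -0.04492

p = softmax(z) = [0.2119, 0.2119, 0.5761]
p1 = 0.2119, p0 = 0.2119

∂p1/∂z0 = -p1 × p0 = -0.2119 × 0.2119 = -0.04492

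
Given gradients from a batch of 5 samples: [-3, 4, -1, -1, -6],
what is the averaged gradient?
Average gradient = -1.4

Average = (1/5)(-3 + 4 + -1 + -1 + -6) = -7/5 = -1.4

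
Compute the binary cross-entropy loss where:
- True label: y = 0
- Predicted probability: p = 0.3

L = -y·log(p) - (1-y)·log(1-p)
L = 0.3567

L = -0·log(0.3) - 1·log(0.7) = -log(0.7) = 0.3567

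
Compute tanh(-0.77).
-0.6469

tanh(-0.77) = (e^(-0.77) - e^(0.77))/(e^(-0.77) + e^(0.77)) = -0.6469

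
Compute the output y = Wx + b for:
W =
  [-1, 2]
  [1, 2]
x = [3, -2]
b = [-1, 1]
y = [-8, 0]

Wx = [-1×3 + 2×-2, 1×3 + 2×-2]
   = [-7, -1]
y = Wx + b = [-7 + -1, -1 + 1] = [-8, 0]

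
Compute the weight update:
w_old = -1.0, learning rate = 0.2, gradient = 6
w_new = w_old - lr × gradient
w_new = -2.2

w_new = w - η·∂L/∂w = -1.0 - 0.2×(6) = -1.0 - (1.2) = -2.2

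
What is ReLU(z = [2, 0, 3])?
h = [2, 0, 3]

ReLU applied element-wise: max(0,2)=2, max(0,0)=0, max(0,3)=3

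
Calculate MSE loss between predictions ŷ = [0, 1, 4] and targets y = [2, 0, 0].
MSE = 7

MSE = (1/3)((0-2)² + (1-0)² + (4-0)²) = (1/3)(4 + 1 + 16) = 7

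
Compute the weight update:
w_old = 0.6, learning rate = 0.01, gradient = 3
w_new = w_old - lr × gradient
w_new = 0.57

w_new = w - η·∂L/∂w = 0.6 - 0.01×(3) = 0.6 - (0.03) = 0.57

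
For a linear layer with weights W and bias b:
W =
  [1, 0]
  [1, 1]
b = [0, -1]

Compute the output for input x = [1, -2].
y = [1, -2]

Wx = [1×1 + 0×-2, 1×1 + 1×-2]
   = [1, -1]
y = Wx + b = [1 + 0, -1 + -1] = [1, -2]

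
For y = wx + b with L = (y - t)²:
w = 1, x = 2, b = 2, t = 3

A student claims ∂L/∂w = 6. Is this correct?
Incorrect

y = (1)(2) + 2 = 4
∂L/∂y = 2(y - t) = 2(4 - 3) = 2
∂y/∂w = x = 2
∂L/∂w = 2 × 2 = 4

Claimed value: 6
Incorrect: The correct gradient is 4.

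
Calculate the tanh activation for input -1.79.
-0.9458

tanh(-1.79) = (e^(-1.79) - e^(1.79))/(e^(-1.79) + e^(1.79)) = -0.9458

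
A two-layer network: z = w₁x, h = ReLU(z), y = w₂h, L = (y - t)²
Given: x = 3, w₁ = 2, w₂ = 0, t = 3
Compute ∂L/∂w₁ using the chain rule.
∂L/∂w₁ = 0

Forward pass:
z = w₁x = 2×3 = 6
h = ReLU(6) = 6
y = w₂h = 0×6 = 0

Backward pass:
∂L/∂y = 2(y - t) = 2(0 - 3) = -6
∂y/∂h = w₂ = 0
∂h/∂z = 1 (ReLU derivative)
∂z/∂w₁ = x = 3

∂L/∂w₁ = -6 × 0 × 1 × 3 = 0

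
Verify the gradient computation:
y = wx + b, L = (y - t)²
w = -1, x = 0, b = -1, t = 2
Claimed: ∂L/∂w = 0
Correct

y = (-1)(0) + -1 = -1
∂L/∂y = 2(y - t) = 2(-1 - 2) = -6
∂y/∂w = x = 0
∂L/∂w = -6 × 0 = 0

Claimed value: 0
Correct: The correct gradient is 0.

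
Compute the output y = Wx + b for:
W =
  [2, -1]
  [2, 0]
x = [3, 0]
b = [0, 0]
y = [6, 6]

Wx = [2×3 + -1×0, 2×3 + 0×0]
   = [6, 6]
y = Wx + b = [6 + 0, 6 + 0] = [6, 6]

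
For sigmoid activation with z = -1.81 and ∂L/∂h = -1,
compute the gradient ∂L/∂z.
∂L/∂z = -0.1209

σ(-1.81) = 0.1406
σ'(-1.81) = σ(-1.81)(1 - σ(-1.81)) = 0.1406 × 0.8594 = 0.1209
∂L/∂z = ∂L/∂h · σ'(z) = -1 × 0.1209 = -0.1209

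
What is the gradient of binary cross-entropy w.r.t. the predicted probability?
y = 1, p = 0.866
∂L/∂p = -1.155

∂L/∂p = -y/p + (1-y)/(1-p) = -1/0.866 + 0 = -1.155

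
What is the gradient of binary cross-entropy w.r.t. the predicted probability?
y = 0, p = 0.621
∂L/∂p = 2.639

∂L/∂p = -y/p + (1-y)/(1-p) = 0 + 1/0.379 = 2.639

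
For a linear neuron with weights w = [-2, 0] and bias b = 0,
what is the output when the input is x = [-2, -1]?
y = 4

y = (-2)(-2) + (0)(-1) + 0 = 4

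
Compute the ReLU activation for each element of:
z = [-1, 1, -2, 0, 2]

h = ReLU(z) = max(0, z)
h = [0, 1, 0, 0, 2]

ReLU applied element-wise: max(0,-1)=0, max(0,1)=1, max(0,-2)=0, max(0,0)=0, max(0,2)=2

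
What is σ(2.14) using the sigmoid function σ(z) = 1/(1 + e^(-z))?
0.8947

sigmoid(2.14) = 1/(1 + e^(-2.14)) = 1/(1 + 0.1177) = 0.8947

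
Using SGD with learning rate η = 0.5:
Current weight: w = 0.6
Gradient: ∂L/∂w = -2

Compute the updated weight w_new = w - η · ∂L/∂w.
w_new = 1.6

w_new = w - η·∂L/∂w = 0.6 - 0.5×(-2) = 0.6 - (-1) = 1.6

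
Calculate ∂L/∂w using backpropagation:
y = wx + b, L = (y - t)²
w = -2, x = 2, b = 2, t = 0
∂L/∂w = -8

y = wx + b = (-2)(2) + 2 = -2
∂L/∂y = 2(y - t) = 2(-2 - 0) = -4
∂y/∂w = x = 2
∂L/∂w = ∂L/∂y · ∂y/∂w = -4 × 2 = -8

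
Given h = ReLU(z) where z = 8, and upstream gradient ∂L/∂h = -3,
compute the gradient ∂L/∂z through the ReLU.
∂L/∂z = -3

h = ReLU(8) = 8
Since z > 0: ∂h/∂z = 1
∂L/∂z = ∂L/∂h · ∂h/∂z = -3 × 1 = -3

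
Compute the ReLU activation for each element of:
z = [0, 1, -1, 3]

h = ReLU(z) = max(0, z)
h = [0, 1, 0, 3]

ReLU applied element-wise: max(0,0)=0, max(0,1)=1, max(0,-1)=0, max(0,3)=3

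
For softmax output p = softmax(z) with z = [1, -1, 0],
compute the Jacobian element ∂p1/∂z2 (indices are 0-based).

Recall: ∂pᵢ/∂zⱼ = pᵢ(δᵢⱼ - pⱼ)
∂p1/∂z2 = -0.02203

p = softmax(z) = [0.6652, 0.09003, 0.2447]
p1 = 0.09003, p2 = 0.2447

∂p1/∂z2 = -p1 × p2 = -0.09003 × 0.2447 = -0.02203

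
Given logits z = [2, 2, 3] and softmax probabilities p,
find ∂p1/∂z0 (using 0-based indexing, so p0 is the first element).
∂p1/∂z0 = -0.04492

p = softmax(z) = [0.2119, 0.2119, 0.5761]
p1 = 0.2119, p0 = 0.2119

∂p1/∂z0 = -p1 × p0 = -0.2119 × 0.2119 = -0.04492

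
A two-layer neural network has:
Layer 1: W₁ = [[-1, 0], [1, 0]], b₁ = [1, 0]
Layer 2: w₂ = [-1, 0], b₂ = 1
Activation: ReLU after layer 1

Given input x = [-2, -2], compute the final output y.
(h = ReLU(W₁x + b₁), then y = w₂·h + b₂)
y = -2

Layer 1 pre-activation: z₁ = [3, -2]
After ReLU: h = [3, 0]
Layer 2 output: y = -1×3 + 0×0 + 1 = -2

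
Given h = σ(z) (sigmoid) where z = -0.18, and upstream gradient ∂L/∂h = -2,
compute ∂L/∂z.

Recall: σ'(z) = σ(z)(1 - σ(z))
∂L/∂z = -0.496

σ(-0.18) = 0.4551
σ'(-0.18) = σ(-0.18)(1 - σ(-0.18)) = 0.4551 × 0.5449 = 0.248
∂L/∂z = ∂L/∂h · σ'(z) = -2 × 0.248 = -0.496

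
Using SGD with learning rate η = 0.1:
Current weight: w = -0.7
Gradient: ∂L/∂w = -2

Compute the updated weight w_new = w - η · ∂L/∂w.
w_new = -0.5

w_new = w - η·∂L/∂w = -0.7 - 0.1×(-2) = -0.7 - (-0.2) = -0.5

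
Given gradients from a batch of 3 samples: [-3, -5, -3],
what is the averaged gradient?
Average gradient = -3.667

Average = (1/3)(-3 + -5 + -3) = -11/3 = -3.667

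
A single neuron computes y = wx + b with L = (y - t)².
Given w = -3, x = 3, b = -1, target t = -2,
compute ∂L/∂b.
∂L/∂b = -16

y = wx + b = (-3)(3) + -1 = -10
∂L/∂y = 2(y - t) = 2(-10 - -2) = -16
∂y/∂b = 1
∂L/∂b = ∂L/∂y · ∂y/∂b = -16 × 1 = -16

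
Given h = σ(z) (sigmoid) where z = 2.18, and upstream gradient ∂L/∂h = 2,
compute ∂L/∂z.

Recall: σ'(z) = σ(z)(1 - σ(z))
∂L/∂z = 0.1825

σ(2.18) = 0.8984
σ'(2.18) = σ(2.18)(1 - σ(2.18)) = 0.8984 × 0.1016 = 0.09125
∂L/∂z = ∂L/∂h · σ'(z) = 2 × 0.09125 = 0.1825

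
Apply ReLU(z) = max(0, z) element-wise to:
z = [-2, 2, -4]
h = [0, 2, 0]

ReLU applied element-wise: max(0,-2)=0, max(0,2)=2, max(0,-4)=0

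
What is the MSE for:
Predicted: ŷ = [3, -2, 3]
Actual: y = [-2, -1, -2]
MSE = 17

MSE = (1/3)((3--2)² + (-2--1)² + (3--2)²) = (1/3)(25 + 1 + 25) = 17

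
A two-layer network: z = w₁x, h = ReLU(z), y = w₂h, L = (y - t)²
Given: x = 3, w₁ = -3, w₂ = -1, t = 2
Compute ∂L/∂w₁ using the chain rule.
∂L/∂w₁ = 0

Forward pass:
z = w₁x = -3×3 = -9
h = ReLU(-9) = 0
y = w₂h = -1×0 = 0

Backward pass:
∂L/∂y = 2(y - t) = 2(0 - 2) = -4
∂y/∂h = w₂ = -1
∂h/∂z = 0 (ReLU derivative)
∂z/∂w₁ = x = 3

∂L/∂w₁ = -4 × -1 × 0 × 3 = 0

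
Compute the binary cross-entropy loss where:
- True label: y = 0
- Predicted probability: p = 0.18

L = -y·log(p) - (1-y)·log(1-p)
L = 0.1985

L = -0·log(0.18) - 1·log(0.82) = -log(0.82) = 0.1985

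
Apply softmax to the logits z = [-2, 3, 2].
p = [0.0049, 0.7275, 0.2676]

exp(z) = [0.1353, 20.09, 7.389]
Sum = 27.61
p = [0.0049, 0.7275, 0.2676]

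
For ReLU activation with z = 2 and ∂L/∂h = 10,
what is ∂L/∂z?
∂L/∂z = 10

h = ReLU(2) = 2
Since z > 0: ∂h/∂z = 1
∂L/∂z = ∂L/∂h · ∂h/∂z = 10 × 1 = 10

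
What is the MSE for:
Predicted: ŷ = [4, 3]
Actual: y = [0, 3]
MSE = 8

MSE = (1/2)((4-0)² + (3-3)²) = (1/2)(16 + 0) = 8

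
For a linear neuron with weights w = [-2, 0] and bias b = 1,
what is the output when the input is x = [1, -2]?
y = -1

y = (-2)(1) + (0)(-2) + 1 = -1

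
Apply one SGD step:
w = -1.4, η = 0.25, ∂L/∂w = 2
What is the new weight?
w_new = -1.9

w_new = w - η·∂L/∂w = -1.4 - 0.25×(2) = -1.4 - (0.5) = -1.9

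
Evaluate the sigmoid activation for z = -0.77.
0.3165

sigmoid(-0.77) = 1/(1 + e^(0.77)) = 1/(1 + 2.16) = 0.3165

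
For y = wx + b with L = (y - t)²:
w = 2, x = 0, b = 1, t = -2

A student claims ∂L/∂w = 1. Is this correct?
Incorrect

y = (2)(0) + 1 = 1
∂L/∂y = 2(y - t) = 2(1 - -2) = 6
∂y/∂w = x = 0
∂L/∂w = 6 × 0 = 0

Claimed value: 1
Incorrect: The correct gradient is 0.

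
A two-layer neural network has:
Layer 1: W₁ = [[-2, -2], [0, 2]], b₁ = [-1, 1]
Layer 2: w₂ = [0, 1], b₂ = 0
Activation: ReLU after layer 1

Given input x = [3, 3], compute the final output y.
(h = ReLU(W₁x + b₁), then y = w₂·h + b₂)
y = 7

Layer 1 pre-activation: z₁ = [-13, 7]
After ReLU: h = [0, 7]
Layer 2 output: y = 0×0 + 1×7 + 0 = 7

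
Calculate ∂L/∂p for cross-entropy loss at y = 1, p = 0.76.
∂L/∂p = -1.316

∂L/∂p = -y/p + (1-y)/(1-p) = -1/0.76 + 0 = -1.316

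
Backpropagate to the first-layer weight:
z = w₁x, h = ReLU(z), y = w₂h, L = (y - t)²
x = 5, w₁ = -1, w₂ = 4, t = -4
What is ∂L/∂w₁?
∂L/∂w₁ = 0

Forward pass:
z = w₁x = -1×5 = -5
h = ReLU(-5) = 0
y = w₂h = 4×0 = 0

Backward pass:
∂L/∂y = 2(y - t) = 2(0 - -4) = 8
∂y/∂h = w₂ = 4
∂h/∂z = 0 (ReLU derivative)
∂z/∂w₁ = x = 5

∂L/∂w₁ = 8 × 4 × 0 × 5 = 0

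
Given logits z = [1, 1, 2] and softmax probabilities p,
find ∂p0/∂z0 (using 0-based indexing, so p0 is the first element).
∂p0/∂z0 = 0.167

p = softmax(z) = [0.2119, 0.2119, 0.5761]
p0 = 0.2119

∂p0/∂z0 = p0(1 - p0) = 0.2119 × (1 - 0.2119) = 0.167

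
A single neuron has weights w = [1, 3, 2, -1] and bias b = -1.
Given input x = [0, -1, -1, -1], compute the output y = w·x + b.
y = -5

y = (1)(0) + (3)(-1) + (2)(-1) + (-1)(-1) + -1 = -5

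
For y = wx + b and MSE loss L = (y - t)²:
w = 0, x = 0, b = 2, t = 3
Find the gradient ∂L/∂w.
∂L/∂w = 0

y = wx + b = (0)(0) + 2 = 2
∂L/∂y = 2(y - t) = 2(2 - 3) = -2
∂y/∂w = x = 0
∂L/∂w = ∂L/∂y · ∂y/∂w = -2 × 0 = 0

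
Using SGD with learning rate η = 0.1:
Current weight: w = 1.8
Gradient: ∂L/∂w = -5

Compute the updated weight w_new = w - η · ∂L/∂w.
w_new = 2.3

w_new = w - η·∂L/∂w = 1.8 - 0.1×(-5) = 1.8 - (-0.5) = 2.3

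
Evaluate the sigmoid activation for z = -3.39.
0.03261

sigmoid(-3.39) = 1/(1 + e^(3.39)) = 1/(1 + 29.67) = 0.03261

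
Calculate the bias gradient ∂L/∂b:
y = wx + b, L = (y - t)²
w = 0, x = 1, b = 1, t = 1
∂L/∂b = 0

y = wx + b = (0)(1) + 1 = 1
∂L/∂y = 2(y - t) = 2(1 - 1) = 0
∂y/∂b = 1
∂L/∂b = ∂L/∂y · ∂y/∂b = 0 × 1 = 0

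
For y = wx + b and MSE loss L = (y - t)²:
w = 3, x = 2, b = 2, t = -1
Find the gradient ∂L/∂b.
∂L/∂b = 18

y = wx + b = (3)(2) + 2 = 8
∂L/∂y = 2(y - t) = 2(8 - -1) = 18
∂y/∂b = 1
∂L/∂b = ∂L/∂y · ∂y/∂b = 18 × 1 = 18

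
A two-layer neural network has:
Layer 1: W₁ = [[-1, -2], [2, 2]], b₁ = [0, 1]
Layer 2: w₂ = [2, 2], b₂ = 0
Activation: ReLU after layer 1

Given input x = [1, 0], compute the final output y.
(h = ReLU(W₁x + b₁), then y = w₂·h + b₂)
y = 6

Layer 1 pre-activation: z₁ = [-1, 3]
After ReLU: h = [0, 3]
Layer 2 output: y = 2×0 + 2×3 + 0 = 6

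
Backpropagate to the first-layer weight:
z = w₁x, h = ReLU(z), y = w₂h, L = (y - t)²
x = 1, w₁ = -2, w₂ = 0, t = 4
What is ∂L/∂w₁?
∂L/∂w₁ = 0

Forward pass:
z = w₁x = -2×1 = -2
h = ReLU(-2) = 0
y = w₂h = 0×0 = 0

Backward pass:
∂L/∂y = 2(y - t) = 2(0 - 4) = -8
∂y/∂h = w₂ = 0
∂h/∂z = 0 (ReLU derivative)
∂z/∂w₁ = x = 1

∂L/∂w₁ = -8 × 0 × 0 × 1 = 0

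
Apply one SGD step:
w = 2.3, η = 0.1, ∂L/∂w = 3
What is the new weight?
w_new = 2

w_new = w - η·∂L/∂w = 2.3 - 0.1×(3) = 2.3 - (0.3) = 2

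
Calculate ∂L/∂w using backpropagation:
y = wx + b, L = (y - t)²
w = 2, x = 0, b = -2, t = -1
∂L/∂w = 0

y = wx + b = (2)(0) + -2 = -2
∂L/∂y = 2(y - t) = 2(-2 - -1) = -2
∂y/∂w = x = 0
∂L/∂w = ∂L/∂y · ∂y/∂w = -2 × 0 = 0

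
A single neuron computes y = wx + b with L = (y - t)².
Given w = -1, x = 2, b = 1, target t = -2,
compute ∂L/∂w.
∂L/∂w = 4

y = wx + b = (-1)(2) + 1 = -1
∂L/∂y = 2(y - t) = 2(-1 - -2) = 2
∂y/∂w = x = 2
∂L/∂w = ∂L/∂y · ∂y/∂w = 2 × 2 = 4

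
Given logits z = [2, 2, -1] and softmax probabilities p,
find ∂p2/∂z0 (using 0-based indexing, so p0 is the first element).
∂p2/∂z0 = -0.01185

p = softmax(z) = [0.4879, 0.4879, 0.02429]
p2 = 0.02429, p0 = 0.4879

∂p2/∂z0 = -p2 × p0 = -0.02429 × 0.4879 = -0.01185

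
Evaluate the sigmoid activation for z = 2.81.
0.9432

sigmoid(2.81) = 1/(1 + e^(-2.81)) = 1/(1 + 0.0602) = 0.9432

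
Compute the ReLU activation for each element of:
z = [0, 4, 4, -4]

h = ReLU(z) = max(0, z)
h = [0, 4, 4, 0]

ReLU applied element-wise: max(0,0)=0, max(0,4)=4, max(0,4)=4, max(0,-4)=0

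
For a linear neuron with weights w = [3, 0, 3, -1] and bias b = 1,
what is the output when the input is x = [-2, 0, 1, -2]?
y = 0

y = (3)(-2) + (0)(0) + (3)(1) + (-1)(-2) + 1 = 0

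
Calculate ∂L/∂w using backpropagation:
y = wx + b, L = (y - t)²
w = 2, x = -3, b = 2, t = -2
∂L/∂w = 12

y = wx + b = (2)(-3) + 2 = -4
∂L/∂y = 2(y - t) = 2(-4 - -2) = -4
∂y/∂w = x = -3
∂L/∂w = ∂L/∂y · ∂y/∂w = -4 × -3 = 12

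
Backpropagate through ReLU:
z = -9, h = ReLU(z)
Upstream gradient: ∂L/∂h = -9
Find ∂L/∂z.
∂L/∂z = 0

h = ReLU(-9) = 0
Since z < 0: ∂h/∂z = 0
∂L/∂z = ∂L/∂h · ∂h/∂z = -9 × 0 = 0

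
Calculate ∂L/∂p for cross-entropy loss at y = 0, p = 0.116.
∂L/∂p = 1.131

∂L/∂p = -y/p + (1-y)/(1-p) = 0 + 1/0.884 = 1.131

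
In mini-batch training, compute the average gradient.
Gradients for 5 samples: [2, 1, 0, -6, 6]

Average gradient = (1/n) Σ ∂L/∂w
Average gradient = 0.6

Average = (1/5)(2 + 1 + 0 + -6 + 6) = 3/5 = 0.6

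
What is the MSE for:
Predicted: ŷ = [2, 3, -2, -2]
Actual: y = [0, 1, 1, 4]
MSE = 13.25

MSE = (1/4)((2-0)² + (3-1)² + (-2-1)² + (-2-4)²) = (1/4)(4 + 4 + 9 + 36) = 13.25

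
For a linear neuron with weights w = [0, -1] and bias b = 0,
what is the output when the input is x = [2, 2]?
y = -2

y = (0)(2) + (-1)(2) + 0 = -2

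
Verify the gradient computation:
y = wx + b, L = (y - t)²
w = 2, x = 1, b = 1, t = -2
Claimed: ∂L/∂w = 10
Correct

y = (2)(1) + 1 = 3
∂L/∂y = 2(y - t) = 2(3 - -2) = 10
∂y/∂w = x = 1
∂L/∂w = 10 × 1 = 10

Claimed value: 10
Correct: The correct gradient is 10.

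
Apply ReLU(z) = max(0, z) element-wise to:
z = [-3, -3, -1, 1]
h = [0, 0, 0, 1]

ReLU applied element-wise: max(0,-3)=0, max(0,-3)=0, max(0,-1)=0, max(0,1)=1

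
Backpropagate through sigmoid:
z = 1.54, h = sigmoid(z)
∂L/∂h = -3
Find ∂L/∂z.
∂L/∂z = -0.4361

σ(1.54) = 0.8235
σ'(1.54) = σ(1.54)(1 - σ(1.54)) = 0.8235 × 0.1765 = 0.1454
∂L/∂z = ∂L/∂h · σ'(z) = -3 × 0.1454 = -0.4361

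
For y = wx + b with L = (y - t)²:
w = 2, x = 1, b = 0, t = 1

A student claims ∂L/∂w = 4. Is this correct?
Incorrect

y = (2)(1) + 0 = 2
∂L/∂y = 2(y - t) = 2(2 - 1) = 2
∂y/∂w = x = 1
∂L/∂w = 2 × 1 = 2

Claimed value: 4
Incorrect: The correct gradient is 2.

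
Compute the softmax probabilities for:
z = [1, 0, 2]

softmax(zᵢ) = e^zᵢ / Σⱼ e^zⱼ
p = [0.2447, 0.09, 0.6652]

exp(z) = [2.718, 1, 7.389]
Sum = 11.11
p = [0.2447, 0.09, 0.6652]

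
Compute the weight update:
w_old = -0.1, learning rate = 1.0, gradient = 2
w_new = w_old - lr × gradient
w_new = -2.1

w_new = w - η·∂L/∂w = -0.1 - 1.0×(2) = -0.1 - (2) = -2.1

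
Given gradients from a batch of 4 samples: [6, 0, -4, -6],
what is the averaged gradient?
Average gradient = -1

Average = (1/4)(6 + 0 + -4 + -6) = -4/4 = -1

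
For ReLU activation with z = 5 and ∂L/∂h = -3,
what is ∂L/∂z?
∂L/∂z = -3

h = ReLU(5) = 5
Since z > 0: ∂h/∂z = 1
∂L/∂z = ∂L/∂h · ∂h/∂z = -3 × 1 = -3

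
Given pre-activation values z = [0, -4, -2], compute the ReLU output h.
h = [0, 0, 0]

ReLU applied element-wise: max(0,0)=0, max(0,-4)=0, max(0,-2)=0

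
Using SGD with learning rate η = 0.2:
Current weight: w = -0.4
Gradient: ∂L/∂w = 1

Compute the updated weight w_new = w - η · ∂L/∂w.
w_new = -0.6

w_new = w - η·∂L/∂w = -0.4 - 0.2×(1) = -0.4 - (0.2) = -0.6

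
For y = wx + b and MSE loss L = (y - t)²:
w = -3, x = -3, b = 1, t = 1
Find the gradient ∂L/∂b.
∂L/∂b = 18

y = wx + b = (-3)(-3) + 1 = 10
∂L/∂y = 2(y - t) = 2(10 - 1) = 18
∂y/∂b = 1
∂L/∂b = ∂L/∂y · ∂y/∂b = 18 × 1 = 18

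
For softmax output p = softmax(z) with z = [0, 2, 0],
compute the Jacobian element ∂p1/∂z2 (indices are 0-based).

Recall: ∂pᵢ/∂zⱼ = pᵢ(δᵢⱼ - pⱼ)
∂p1/∂z2 = -0.08382

p = softmax(z) = [0.1065, 0.787, 0.1065]
p1 = 0.787, p2 = 0.1065

∂p1/∂z2 = -p1 × p2 = -0.787 × 0.1065 = -0.08382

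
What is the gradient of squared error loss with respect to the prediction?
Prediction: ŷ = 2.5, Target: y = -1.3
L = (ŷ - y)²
∂L/∂ŷ = 7.6

∂L/∂ŷ = 2(ŷ - y) = 2(2.5 - -1.3) = 2(3.8) = 7.6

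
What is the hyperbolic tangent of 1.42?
0.8896

tanh(1.42) = (e^(1.42) - e^(-1.42))/(e^(1.42) + e^(-1.42)) = 0.8896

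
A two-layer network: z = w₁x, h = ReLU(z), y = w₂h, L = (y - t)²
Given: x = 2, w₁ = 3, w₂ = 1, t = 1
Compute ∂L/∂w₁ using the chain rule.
∂L/∂w₁ = 20

Forward pass:
z = w₁x = 3×2 = 6
h = ReLU(6) = 6
y = w₂h = 1×6 = 6

Backward pass:
∂L/∂y = 2(y - t) = 2(6 - 1) = 10
∂y/∂h = w₂ = 1
∂h/∂z = 1 (ReLU derivative)
∂z/∂w₁ = x = 2

∂L/∂w₁ = 10 × 1 × 1 × 2 = 20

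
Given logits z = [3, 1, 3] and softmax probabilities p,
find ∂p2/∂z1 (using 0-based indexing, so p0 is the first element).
∂p2/∂z1 = -0.02968

p = softmax(z) = [0.4683, 0.06338, 0.4683]
p2 = 0.4683, p1 = 0.06338

∂p2/∂z1 = -p2 × p1 = -0.4683 × 0.06338 = -0.02968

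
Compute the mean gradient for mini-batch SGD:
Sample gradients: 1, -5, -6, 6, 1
Average gradient = -0.6

Average = (1/5)(1 + -5 + -6 + 6 + 1) = -3/5 = -0.6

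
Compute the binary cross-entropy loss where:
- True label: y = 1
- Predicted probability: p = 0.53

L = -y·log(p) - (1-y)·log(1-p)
L = 0.6349

L = -1·log(0.53) - 0·log(0.47) = -log(0.53) = 0.6349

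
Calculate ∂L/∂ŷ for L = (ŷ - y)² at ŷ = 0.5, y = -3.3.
∂L/∂ŷ = 7.6

∂L/∂ŷ = 2(ŷ - y) = 2(0.5 - -3.3) = 2(3.8) = 7.6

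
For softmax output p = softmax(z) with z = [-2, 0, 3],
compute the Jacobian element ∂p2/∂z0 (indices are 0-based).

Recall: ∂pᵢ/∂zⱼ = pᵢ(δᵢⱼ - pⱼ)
∂p2/∂z0 = -0.006036

p = softmax(z) = [0.006377, 0.04712, 0.9465]
p2 = 0.9465, p0 = 0.006377

∂p2/∂z0 = -p2 × p0 = -0.9465 × 0.006377 = -0.006036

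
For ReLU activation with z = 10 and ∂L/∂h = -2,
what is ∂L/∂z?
∂L/∂z = -2

h = ReLU(10) = 10
Since z > 0: ∂h/∂z = 1
∂L/∂z = ∂L/∂h · ∂h/∂z = -2 × 1 = -2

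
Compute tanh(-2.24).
-0.9776

tanh(-2.24) = (e^(-2.24) - e^(2.24))/(e^(-2.24) + e^(2.24)) = -0.9776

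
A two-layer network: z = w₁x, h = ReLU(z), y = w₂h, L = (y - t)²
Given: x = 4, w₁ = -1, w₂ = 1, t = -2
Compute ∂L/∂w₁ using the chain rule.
∂L/∂w₁ = 0

Forward pass:
z = w₁x = -1×4 = -4
h = ReLU(-4) = 0
y = w₂h = 1×0 = 0

Backward pass:
∂L/∂y = 2(y - t) = 2(0 - -2) = 4
∂y/∂h = w₂ = 1
∂h/∂z = 0 (ReLU derivative)
∂z/∂w₁ = x = 4

∂L/∂w₁ = 4 × 1 × 0 × 4 = 0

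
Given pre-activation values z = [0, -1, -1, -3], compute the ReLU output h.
h = [0, 0, 0, 0]

ReLU applied element-wise: max(0,0)=0, max(0,-1)=0, max(0,-1)=0, max(0,-3)=0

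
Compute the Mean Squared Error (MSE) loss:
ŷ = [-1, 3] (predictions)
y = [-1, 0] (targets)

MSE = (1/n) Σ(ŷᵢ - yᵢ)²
MSE = 4.5

MSE = (1/2)((-1--1)² + (3-0)²) = (1/2)(0 + 9) = 4.5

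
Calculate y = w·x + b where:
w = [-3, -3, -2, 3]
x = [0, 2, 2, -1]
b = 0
y = -13

y = (-3)(0) + (-3)(2) + (-2)(2) + (3)(-1) + 0 = -13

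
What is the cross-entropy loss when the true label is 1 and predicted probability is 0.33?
L = 1.109

L = -1·log(0.33) - 0·log(0.67) = -log(0.33) = 1.109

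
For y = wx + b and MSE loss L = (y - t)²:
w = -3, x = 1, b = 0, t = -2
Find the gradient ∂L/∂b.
∂L/∂b = -2

y = wx + b = (-3)(1) + 0 = -3
∂L/∂y = 2(y - t) = 2(-3 - -2) = -2
∂y/∂b = 1
∂L/∂b = ∂L/∂y · ∂y/∂b = -2 × 1 = -2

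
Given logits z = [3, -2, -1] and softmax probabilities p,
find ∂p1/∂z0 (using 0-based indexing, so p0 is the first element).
∂p1/∂z0 = -0.006413

p = softmax(z) = [0.9756, 0.006573, 0.01787]
p1 = 0.006573, p0 = 0.9756

∂p1/∂z0 = -p1 × p0 = -0.006573 × 0.9756 = -0.006413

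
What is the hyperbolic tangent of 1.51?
0.9069

tanh(1.51) = (e^(1.51) - e^(-1.51))/(e^(1.51) + e^(-1.51)) = 0.9069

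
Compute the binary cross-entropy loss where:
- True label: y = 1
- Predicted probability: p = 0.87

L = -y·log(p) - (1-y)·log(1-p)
L = 0.1393

L = -1·log(0.87) - 0·log(0.13) = -log(0.87) = 0.1393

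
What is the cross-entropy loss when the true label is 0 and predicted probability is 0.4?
L = 0.5108

L = -0·log(0.4) - 1·log(0.6) = -log(0.6) = 0.5108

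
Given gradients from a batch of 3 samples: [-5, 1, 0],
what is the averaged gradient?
Average gradient = -1.333

Average = (1/3)(-5 + 1 + 0) = -4/3 = -1.333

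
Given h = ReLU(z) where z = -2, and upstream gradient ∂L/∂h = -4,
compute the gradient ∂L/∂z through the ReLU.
∂L/∂z = 0

h = ReLU(-2) = 0
Since z < 0: ∂h/∂z = 0
∂L/∂z = ∂L/∂h · ∂h/∂z = -4 × 0 = 0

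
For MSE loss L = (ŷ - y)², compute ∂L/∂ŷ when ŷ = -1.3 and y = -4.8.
∂L/∂ŷ = 7.0

∂L/∂ŷ = 2(ŷ - y) = 2(-1.3 - -4.8) = 2(3.5) = 7.0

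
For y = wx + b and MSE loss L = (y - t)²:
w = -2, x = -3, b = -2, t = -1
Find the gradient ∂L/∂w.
∂L/∂w = -30

y = wx + b = (-2)(-3) + -2 = 4
∂L/∂y = 2(y - t) = 2(4 - -1) = 10
∂y/∂w = x = -3
∂L/∂w = ∂L/∂y · ∂y/∂w = 10 × -3 = -30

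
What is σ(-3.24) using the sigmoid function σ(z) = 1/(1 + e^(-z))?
0.03769

sigmoid(-3.24) = 1/(1 + e^(3.24)) = 1/(1 + 25.53) = 0.03769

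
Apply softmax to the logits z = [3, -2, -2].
p = [0.9867, 0.0066, 0.0066]

exp(z) = [20.09, 0.1353, 0.1353]
Sum = 20.36
p = [0.9867, 0.0066, 0.0066]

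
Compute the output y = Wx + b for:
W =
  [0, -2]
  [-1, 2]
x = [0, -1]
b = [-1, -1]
y = [1, -3]

Wx = [0×0 + -2×-1, -1×0 + 2×-1]
   = [2, -2]
y = Wx + b = [2 + -1, -2 + -1] = [1, -3]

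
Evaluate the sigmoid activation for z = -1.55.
0.1751

sigmoid(-1.55) = 1/(1 + e^(1.55)) = 1/(1 + 4.711) = 0.1751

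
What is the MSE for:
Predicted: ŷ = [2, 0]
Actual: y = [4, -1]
MSE = 2.5

MSE = (1/2)((2-4)² + (0--1)²) = (1/2)(4 + 1) = 2.5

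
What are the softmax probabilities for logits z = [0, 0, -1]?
p = [0.4223, 0.4223, 0.1554]

exp(z) = [1, 1, 0.3679]
Sum = 2.368
p = [0.4223, 0.4223, 0.1554]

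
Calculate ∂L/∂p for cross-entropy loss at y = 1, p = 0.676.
∂L/∂p = -1.479

∂L/∂p = -y/p + (1-y)/(1-p) = -1/0.676 + 0 = -1.479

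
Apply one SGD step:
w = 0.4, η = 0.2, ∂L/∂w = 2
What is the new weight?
w_new = 0

w_new = w - η·∂L/∂w = 0.4 - 0.2×(2) = 0.4 - (0.4) = 0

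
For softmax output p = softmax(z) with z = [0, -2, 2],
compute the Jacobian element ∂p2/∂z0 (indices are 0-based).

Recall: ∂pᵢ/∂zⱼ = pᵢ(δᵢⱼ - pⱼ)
∂p2/∂z0 = -0.1017

p = softmax(z) = [0.1173, 0.01588, 0.8668]
p2 = 0.8668, p0 = 0.1173

∂p2/∂z0 = -p2 × p0 = -0.8668 × 0.1173 = -0.1017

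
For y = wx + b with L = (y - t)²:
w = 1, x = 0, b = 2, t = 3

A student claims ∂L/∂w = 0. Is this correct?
Correct

y = (1)(0) + 2 = 2
∂L/∂y = 2(y - t) = 2(2 - 3) = -2
∂y/∂w = x = 0
∂L/∂w = -2 × 0 = 0

Claimed value: 0
Correct: The correct gradient is 0.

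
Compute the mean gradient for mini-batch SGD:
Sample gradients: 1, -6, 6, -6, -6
Average gradient = -2.2

Average = (1/5)(1 + -6 + 6 + -6 + -6) = -11/5 = -2.2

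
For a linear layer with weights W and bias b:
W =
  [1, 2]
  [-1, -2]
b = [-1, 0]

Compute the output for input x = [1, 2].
y = [4, -5]

Wx = [1×1 + 2×2, -1×1 + -2×2]
   = [5, -5]
y = Wx + b = [5 + -1, -5 + 0] = [4, -5]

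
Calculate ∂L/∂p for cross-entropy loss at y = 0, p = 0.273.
∂L/∂p = 1.376

∂L/∂p = -y/p + (1-y)/(1-p) = 0 + 1/0.727 = 1.376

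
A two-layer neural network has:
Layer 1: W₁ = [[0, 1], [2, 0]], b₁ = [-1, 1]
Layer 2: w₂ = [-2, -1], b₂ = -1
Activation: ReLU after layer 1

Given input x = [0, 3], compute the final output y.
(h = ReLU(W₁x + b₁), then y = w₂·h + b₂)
y = -6

Layer 1 pre-activation: z₁ = [2, 1]
After ReLU: h = [2, 1]
Layer 2 output: y = -2×2 + -1×1 + -1 = -6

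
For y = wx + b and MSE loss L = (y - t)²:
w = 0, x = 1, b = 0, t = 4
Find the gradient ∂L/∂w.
∂L/∂w = -8

y = wx + b = (0)(1) + 0 = 0
∂L/∂y = 2(y - t) = 2(0 - 4) = -8
∂y/∂w = x = 1
∂L/∂w = ∂L/∂y · ∂y/∂w = -8 × 1 = -8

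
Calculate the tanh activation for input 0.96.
0.7443

tanh(0.96) = (e^(0.96) - e^(-0.96))/(e^(0.96) + e^(-0.96)) = 0.7443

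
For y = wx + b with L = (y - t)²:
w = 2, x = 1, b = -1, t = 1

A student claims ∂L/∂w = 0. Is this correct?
Correct

y = (2)(1) + -1 = 1
∂L/∂y = 2(y - t) = 2(1 - 1) = 0
∂y/∂w = x = 1
∂L/∂w = 0 × 1 = 0

Claimed value: 0
Correct: The correct gradient is 0.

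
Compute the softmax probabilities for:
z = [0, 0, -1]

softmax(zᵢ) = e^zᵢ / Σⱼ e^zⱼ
p = [0.4223, 0.4223, 0.1554]

exp(z) = [1, 1, 0.3679]
Sum = 2.368
p = [0.4223, 0.4223, 0.1554]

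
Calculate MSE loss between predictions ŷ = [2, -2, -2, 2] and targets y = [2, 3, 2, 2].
MSE = 10.25

MSE = (1/4)((2-2)² + (-2-3)² + (-2-2)² + (2-2)²) = (1/4)(0 + 25 + 16 + 0) = 10.25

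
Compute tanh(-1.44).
-0.8937

tanh(-1.44) = (e^(-1.44) - e^(1.44))/(e^(-1.44) + e^(1.44)) = -0.8937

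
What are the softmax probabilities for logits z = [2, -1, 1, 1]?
p = [0.5601, 0.0279, 0.206, 0.206]

exp(z) = [7.389, 0.3679, 2.718, 2.718]
Sum = 13.19
p = [0.5601, 0.0279, 0.206, 0.206]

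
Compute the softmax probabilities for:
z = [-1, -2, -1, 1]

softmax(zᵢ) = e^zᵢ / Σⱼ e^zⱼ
p = [0.1025, 0.0377, 0.1025, 0.7573]

exp(z) = [0.3679, 0.1353, 0.3679, 2.718]
Sum = 3.589
p = [0.1025, 0.0377, 0.1025, 0.7573]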